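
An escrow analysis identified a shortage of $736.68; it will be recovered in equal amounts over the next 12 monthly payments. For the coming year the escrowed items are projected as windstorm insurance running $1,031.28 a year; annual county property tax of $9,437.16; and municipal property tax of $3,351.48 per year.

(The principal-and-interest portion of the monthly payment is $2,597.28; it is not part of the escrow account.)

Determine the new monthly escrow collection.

$1,213.05

Windstorm insurance — $1,031.28 annually
County property tax — $9,437.16 annually
Municipal property tax — $3,351.48 annually
Yearly total = $1,031.28 + $9,437.16 + $3,351.48 = $13,819.92
Monthly escrow = $13,819.92 / 12 = $1,151.66
Monthly shortage recovery: $736.68 / 12 = $61.39
Adjusted monthly = $1,151.66 + $61.39 = $1,213.05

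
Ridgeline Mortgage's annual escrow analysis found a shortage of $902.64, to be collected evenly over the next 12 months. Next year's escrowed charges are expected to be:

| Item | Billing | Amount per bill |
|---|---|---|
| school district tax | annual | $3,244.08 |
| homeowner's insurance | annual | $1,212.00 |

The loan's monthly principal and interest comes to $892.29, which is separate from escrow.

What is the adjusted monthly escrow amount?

School district tax: $3,244.08/yr
Homeowner's insurance: $1,212.00/yr
Total per year = $3,244.08 + $1,212.00 = $4,456.08
Monthly = $4,456.08 ÷ 12 = $371.34
Monthly shortage recovery: $902.64 ÷ 12 = $75.22
New monthly escrow = $371.34 + $75.22 = $446.56

$446.56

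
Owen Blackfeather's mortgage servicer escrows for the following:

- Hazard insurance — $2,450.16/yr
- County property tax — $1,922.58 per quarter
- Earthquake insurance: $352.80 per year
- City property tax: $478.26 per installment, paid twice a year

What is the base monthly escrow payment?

Hazard insurance = $2,450.16 per year
County property tax = $1,922.58 × 4 = $7,690.32 per year
Earthquake insurance = $352.80 per year
City property tax = $478.26 × 2 = $956.52 per year
Annual escrow total = $2,450.16 + $7,690.32 + $352.80 + $956.52 = $11,449.80
Monthly = $11,449.80 / 12 = $954.15

$954.15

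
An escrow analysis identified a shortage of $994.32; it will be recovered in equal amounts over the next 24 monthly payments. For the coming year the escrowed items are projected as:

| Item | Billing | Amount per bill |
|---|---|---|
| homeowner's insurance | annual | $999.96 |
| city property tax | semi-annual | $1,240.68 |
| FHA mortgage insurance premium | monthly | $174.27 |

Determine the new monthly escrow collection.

$505.81

Homeowner's insurance: $999.96 per year
City property tax: $1,240.68 × 2 = $2,481.36 per year
FHA mortgage insurance premium: $174.27 × 12 = $2,091.24 per year
Yearly total = $999.96 + $2,481.36 + $2,091.24 = $5,572.56
Per month = $5,572.56 ÷ 12 = $464.38
Shortage spread = $994.32 ÷ 24 = $41.43/mo
New monthly escrow = $464.38 + $41.43 = $505.81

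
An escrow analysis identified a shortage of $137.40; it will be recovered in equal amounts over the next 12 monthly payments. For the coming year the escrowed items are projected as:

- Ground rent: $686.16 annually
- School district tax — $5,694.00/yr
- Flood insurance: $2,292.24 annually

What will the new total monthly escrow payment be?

Ground rent = $686.16 per year
School district tax = $5,694.00 per year
Flood insurance = $2,292.24 per year
Total annual escrow = $8,672.40
Base monthly escrow = $8,672.40 / 12 = $722.70
Shortage spread = $137.40 ÷ 12 = $11.45/mo
Adjusted monthly = $722.70 + $11.45 = $734.15

$734.15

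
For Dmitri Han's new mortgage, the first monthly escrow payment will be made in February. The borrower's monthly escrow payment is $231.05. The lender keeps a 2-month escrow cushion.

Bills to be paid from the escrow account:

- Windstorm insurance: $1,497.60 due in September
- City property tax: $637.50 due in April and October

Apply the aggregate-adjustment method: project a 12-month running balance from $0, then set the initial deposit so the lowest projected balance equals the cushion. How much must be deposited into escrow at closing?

Cushion = 2 × $231.05 = $462.10
Trial balance (start $0, +$231.05 each month, − disbursements):
  Feb: +$231.05 → $231.05
  Mar: +$231.05 → $462.10
  Apr: +$231.05 − $637.50 → $55.65
  May: +$231.05 → $286.70
  Jun: +$231.05 → $517.75
  Jul: +$231.05 → $748.80
  Aug: +$231.05 → $979.85
  Sep: +$231.05 − $1,497.60 → -$286.70
  Oct: +$231.05 − $637.50 → -$693.15
  Nov: +$231.05 → -$462.10
  Dec: +$231.05 → -$231.05
  Jan: +$231.05 → $0.00
Lowest trial balance = -$693.15 (Oct)
Initial deposit = cushion − low point = $462.10 − (-$693.15) = $1,155.25

$1,155.25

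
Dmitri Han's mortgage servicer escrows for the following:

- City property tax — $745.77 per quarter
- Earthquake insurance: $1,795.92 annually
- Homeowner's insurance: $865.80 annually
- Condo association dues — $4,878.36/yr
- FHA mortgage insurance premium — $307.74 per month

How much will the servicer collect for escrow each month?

City property tax — $745.77 × 4 = $2,983.08
Earthquake insurance — $1,795.92
Homeowner's insurance — $865.80
Condo association dues — $4,878.36
FHA mortgage insurance premium — $307.74 × 12 = $3,692.88
Combined annual = $2,983.08 + $1,795.92 + $865.80 + $4,878.36 + $3,692.88 = $14,216.04
Per month = $14,216.04 ÷ 12 = $1,184.67

$1,184.67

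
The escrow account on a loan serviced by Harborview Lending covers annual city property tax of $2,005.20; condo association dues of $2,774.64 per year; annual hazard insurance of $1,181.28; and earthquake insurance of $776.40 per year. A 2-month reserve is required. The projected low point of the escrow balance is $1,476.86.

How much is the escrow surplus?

$353.94

City property tax = $2,005.20/yr
Condo association dues = $2,774.64/yr
Hazard insurance = $1,181.28/yr
Earthquake insurance = $776.40/yr
Total annual escrow = $2,005.20 + $2,774.64 + $1,181.28 + $776.40 = $6,737.52
Per month = $6,737.52 / 12 = $561.46
Required cushion = 2 × $561.46 = $1,122.92
Excess over cushion: $1,476.86 − $1,122.92 = $353.94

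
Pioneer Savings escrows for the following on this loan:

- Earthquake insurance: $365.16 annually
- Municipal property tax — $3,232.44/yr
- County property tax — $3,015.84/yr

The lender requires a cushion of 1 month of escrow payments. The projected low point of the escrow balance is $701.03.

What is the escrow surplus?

Earthquake insurance: $365.16 per year
Municipal property tax: $3,232.44 per year
County property tax: $3,015.84 per year
Yearly total = $365.16 + $3,232.44 + $3,015.84 = $6,613.44
Base monthly escrow = $6,613.44 / 12 = $551.12
Cushion = 1 × $551.12 = $551.12
Excess over cushion: $701.03 − $551.12 = $149.91

$149.91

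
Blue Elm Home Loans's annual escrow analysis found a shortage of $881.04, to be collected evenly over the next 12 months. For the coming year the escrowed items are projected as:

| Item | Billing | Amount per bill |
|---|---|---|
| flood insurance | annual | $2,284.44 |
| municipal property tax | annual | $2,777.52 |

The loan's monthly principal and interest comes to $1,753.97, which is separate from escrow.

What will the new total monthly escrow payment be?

Flood insurance = $2,284.44/yr
Municipal property tax = $2,777.52/yr
Combined annual = $2,284.44 + $2,777.52 = $5,061.96
Monthly escrow = $5,061.96 / 12 = $421.83
Shortage per month = $881.04 ÷ 12 = $73.42
New monthly escrow = $421.83 + $73.42 = $495.25

$495.25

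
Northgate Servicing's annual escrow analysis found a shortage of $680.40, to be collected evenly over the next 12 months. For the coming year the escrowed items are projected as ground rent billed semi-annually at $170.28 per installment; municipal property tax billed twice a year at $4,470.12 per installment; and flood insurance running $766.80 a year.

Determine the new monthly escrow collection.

Ground rent = $170.28 × 2 = $340.56 annually
Municipal property tax = $4,470.12 × 2 = $8,940.24 annually
Flood insurance = $766.80 annually
Annual escrow total = $340.56 + $8,940.24 + $766.80 = $10,047.60
Base monthly escrow = $10,047.60 ÷ 12 = $837.30
Shortage per month = $680.40 ÷ 12 = $56.70
New monthly escrow = $837.30 + $56.70 = $894.00

$894.00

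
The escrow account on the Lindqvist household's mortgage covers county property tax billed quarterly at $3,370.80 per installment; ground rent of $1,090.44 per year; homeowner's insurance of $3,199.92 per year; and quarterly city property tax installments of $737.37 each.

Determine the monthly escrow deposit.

County property tax — $3,370.80 × 4 = $13,483.20
Ground rent — $1,090.44
Homeowner's insurance — $3,199.92
City property tax — $737.37 × 4 = $2,949.48
Combined annual = $20,723.04
Base monthly escrow = $20,723.04 ÷ 12 = $1,726.92

$1,726.92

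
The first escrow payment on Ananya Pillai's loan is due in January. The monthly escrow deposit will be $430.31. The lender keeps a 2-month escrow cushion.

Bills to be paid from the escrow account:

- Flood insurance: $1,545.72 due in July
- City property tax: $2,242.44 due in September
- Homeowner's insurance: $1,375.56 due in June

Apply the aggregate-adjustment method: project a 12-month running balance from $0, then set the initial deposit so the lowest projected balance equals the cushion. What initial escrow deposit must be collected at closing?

Cushion = 2 × $430.31 = $860.62
Trial balance (start $0, +$430.31 each month, − disbursements):
  Jan: +$430.31 → $430.31
  Feb: +$430.31 → $860.62
  Mar: +$430.31 → $1,290.93
  Apr: +$430.31 → $1,721.24
  May: +$430.31 → $2,151.55
  Jun: +$430.31 − $1,375.56 → $1,206.30
  Jul: +$430.31 − $1,545.72 → $90.89
  Aug: +$430.31 → $521.20
  Sep: +$430.31 − $2,242.44 → -$1,290.93
  Oct: +$430.31 → -$860.62
  Nov: +$430.31 → -$430.31
  Dec: +$430.31 → $0.00
Lowest trial balance = -$1,290.93 (Sep)
Initial deposit = cushion − low point = $860.62 − (-$1,290.93) = $2,151.55

$2,151.55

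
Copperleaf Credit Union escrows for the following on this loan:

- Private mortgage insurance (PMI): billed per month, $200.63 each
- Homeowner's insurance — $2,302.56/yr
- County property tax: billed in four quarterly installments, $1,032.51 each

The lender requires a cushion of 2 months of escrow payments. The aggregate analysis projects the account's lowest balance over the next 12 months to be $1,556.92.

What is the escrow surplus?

Private mortgage insurance (PMI) = $200.63 × 12 = $2,407.56 annually
Homeowner's insurance = $2,302.56 annually
County property tax = $1,032.51 × 4 = $4,130.04 annually
Combined annual = $8,840.16
Monthly = $8,840.16 ÷ 12 = $736.68
Required reserve = 2 × $736.68 = $1,473.36
Excess over cushion: $1,556.92 − $1,473.36 = $83.56

$83.56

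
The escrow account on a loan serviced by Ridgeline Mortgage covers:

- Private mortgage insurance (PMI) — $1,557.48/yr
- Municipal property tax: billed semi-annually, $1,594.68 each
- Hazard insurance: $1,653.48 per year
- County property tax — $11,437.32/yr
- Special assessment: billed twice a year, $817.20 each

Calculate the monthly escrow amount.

$1,622.67

Private mortgage insurance (PMI) = $1,557.48
Municipal property tax = $1,594.68 × 2 = $3,189.36
Hazard insurance = $1,653.48
County property tax = $11,437.32
Special assessment = $817.20 × 2 = $1,634.40
Combined annual = $1,557.48 + $3,189.36 + $1,653.48 + $11,437.32 + $1,634.40 = $19,472.04
Per month = $19,472.04 / 12 = $1,622.67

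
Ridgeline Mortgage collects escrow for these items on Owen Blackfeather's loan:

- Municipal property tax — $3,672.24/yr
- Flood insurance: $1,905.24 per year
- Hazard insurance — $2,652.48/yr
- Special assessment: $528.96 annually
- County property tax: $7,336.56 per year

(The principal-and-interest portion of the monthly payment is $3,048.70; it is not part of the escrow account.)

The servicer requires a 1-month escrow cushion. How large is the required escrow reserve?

$1,341.29

Municipal property tax = $3,672.24
Flood insurance = $1,905.24
Hazard insurance = $2,652.48
Special assessment = $528.96
County property tax = $7,336.56
Annual escrow total = $3,672.24 + $1,905.24 + $2,652.48 + $528.96 + $7,336.56 = $16,095.48
Monthly = $16,095.48 / 12 = $1,341.29
Required cushion = 1 × $1,341.29 = $1,341.29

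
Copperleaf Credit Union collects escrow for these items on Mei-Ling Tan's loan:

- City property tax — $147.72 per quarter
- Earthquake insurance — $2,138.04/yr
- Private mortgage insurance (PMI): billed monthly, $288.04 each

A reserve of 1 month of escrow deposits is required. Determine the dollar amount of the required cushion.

$515.45

City property tax: $147.72 × 4 = $590.88 per year
Earthquake insurance: $2,138.04 per year
Private mortgage insurance (PMI): $288.04 × 12 = $3,456.48 per year
Annual escrow total = $590.88 + $2,138.04 + $3,456.48 = $6,185.40
Per month = $6,185.40 ÷ 12 = $515.45
Cushion = 1 × $515.45 = $515.45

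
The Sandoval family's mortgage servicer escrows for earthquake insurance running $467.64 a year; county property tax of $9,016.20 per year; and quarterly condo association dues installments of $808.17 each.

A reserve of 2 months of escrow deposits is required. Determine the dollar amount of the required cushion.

Earthquake insurance = $467.64
County property tax = $9,016.20
Condo association dues = $808.17 × 4 = $3,232.68
Combined annual = $467.64 + $9,016.20 + $3,232.68 = $12,716.52
Monthly = $12,716.52 ÷ 12 = $1,059.71
Cushion = 2 × $1,059.71 = $2,119.42

$2,119.42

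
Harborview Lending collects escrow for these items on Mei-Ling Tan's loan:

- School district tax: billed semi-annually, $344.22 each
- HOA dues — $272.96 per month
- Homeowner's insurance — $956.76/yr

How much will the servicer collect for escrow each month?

$410.06

School district tax = $344.22 × 2 = $688.44
HOA dues = $272.96 × 12 = $3,275.52
Homeowner's insurance = $956.76
Yearly total = $4,920.72
Monthly = $4,920.72 ÷ 12 = $410.06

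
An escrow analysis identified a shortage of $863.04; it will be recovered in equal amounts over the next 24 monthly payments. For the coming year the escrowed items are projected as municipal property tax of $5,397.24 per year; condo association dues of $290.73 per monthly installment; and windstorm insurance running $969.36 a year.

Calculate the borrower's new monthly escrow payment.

Municipal property tax = $5,397.24
Condo association dues = $290.73 × 12 = $3,488.76
Windstorm insurance = $969.36
Yearly total = $5,397.24 + $3,488.76 + $969.36 = $9,855.36
Base monthly escrow = $9,855.36 / 12 = $821.28
Shortage per month = $863.04 / 24 = $35.96
Adjusted monthly = $821.28 + $35.96 = $857.24

$857.24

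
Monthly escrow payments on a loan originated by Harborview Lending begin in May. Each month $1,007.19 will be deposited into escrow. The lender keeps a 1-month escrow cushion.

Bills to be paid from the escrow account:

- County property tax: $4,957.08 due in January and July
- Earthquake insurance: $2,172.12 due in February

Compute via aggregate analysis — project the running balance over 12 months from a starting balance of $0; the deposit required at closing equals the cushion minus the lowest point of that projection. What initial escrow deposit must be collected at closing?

$3,021.57

Cushion = 1 × $1,007.19 = $1,007.19
Trial balance (start $0, +$1,007.19 each month, − disbursements):
  May: +$1,007.19 → $1,007.19
  Jun: +$1,007.19 → $2,014.38
  Jul: +$1,007.19 − $4,957.08 → -$1,935.51
  Aug: +$1,007.19 → -$928.32
  Sep: +$1,007.19 → $78.87
  Oct: +$1,007.19 → $1,086.06
  Nov: +$1,007.19 → $2,093.25
  Dec: +$1,007.19 → $3,100.44
  Jan: +$1,007.19 − $4,957.08 → -$849.45
  Feb: +$1,007.19 − $2,172.12 → -$2,014.38
  Mar: +$1,007.19 → -$1,007.19
  Apr: +$1,007.19 → $0.00
Lowest trial balance = -$2,014.38 (Feb)
Initial deposit = cushion − low point = $1,007.19 − (-$2,014.38) = $3,021.57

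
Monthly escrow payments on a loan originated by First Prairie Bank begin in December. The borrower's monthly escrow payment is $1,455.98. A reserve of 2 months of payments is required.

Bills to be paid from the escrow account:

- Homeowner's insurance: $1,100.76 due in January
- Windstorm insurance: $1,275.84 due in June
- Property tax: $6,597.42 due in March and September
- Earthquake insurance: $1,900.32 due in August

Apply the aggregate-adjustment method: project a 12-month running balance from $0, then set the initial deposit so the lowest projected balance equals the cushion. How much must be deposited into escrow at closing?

Cushion = 2 × $1,455.98 = $2,911.96
Trial balance (start $0, +$1,455.98 each month, − disbursements):
  Dec: +$1,455.98 → $1,455.98
  Jan: +$1,455.98 − $1,100.76 → $1,811.20
  Feb: +$1,455.98 → $3,267.18
  Mar: +$1,455.98 − $6,597.42 → -$1,874.26
  Apr: +$1,455.98 → -$418.28
  May: +$1,455.98 → $1,037.70
  Jun: +$1,455.98 − $1,275.84 → $1,217.84
  Jul: +$1,455.98 → $2,673.82
  Aug: +$1,455.98 − $1,900.32 → $2,229.48
  Sep: +$1,455.98 − $6,597.42 → -$2,911.96
  Oct: +$1,455.98 → -$1,455.98
  Nov: +$1,455.98 → $0.00
Lowest trial balance = -$2,911.96 (Sep)
Initial deposit = cushion − low point = $2,911.96 − (-$2,911.96) = $5,823.92

$5,823.92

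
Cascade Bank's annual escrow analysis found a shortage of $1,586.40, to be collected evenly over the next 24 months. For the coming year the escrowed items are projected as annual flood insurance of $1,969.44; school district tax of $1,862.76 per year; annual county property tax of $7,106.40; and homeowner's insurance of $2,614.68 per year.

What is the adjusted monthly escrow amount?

Flood insurance: $1,969.44 annually
School district tax: $1,862.76 annually
County property tax: $7,106.40 annually
Homeowner's insurance: $2,614.68 annually
Annual escrow total = $1,969.44 + $1,862.76 + $7,106.40 + $2,614.68 = $13,553.28
Monthly escrow = $13,553.28 / 12 = $1,129.44
Monthly shortage recovery: $1,586.40 / 24 = $66.10
New monthly escrow = $1,129.44 + $66.10 = $1,195.54

$1,195.54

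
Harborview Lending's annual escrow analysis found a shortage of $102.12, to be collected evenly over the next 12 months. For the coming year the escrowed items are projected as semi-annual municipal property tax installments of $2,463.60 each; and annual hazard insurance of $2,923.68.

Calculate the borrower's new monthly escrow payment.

Municipal property tax: $2,463.60 × 2 = $4,927.20/yr
Hazard insurance: $2,923.68/yr
Total per year = $7,850.88
Base monthly escrow = $7,850.88 / 12 = $654.24
Shortage spread = $102.12 / 12 = $8.51/mo
New monthly escrow = $654.24 + $8.51 = $662.75

$662.75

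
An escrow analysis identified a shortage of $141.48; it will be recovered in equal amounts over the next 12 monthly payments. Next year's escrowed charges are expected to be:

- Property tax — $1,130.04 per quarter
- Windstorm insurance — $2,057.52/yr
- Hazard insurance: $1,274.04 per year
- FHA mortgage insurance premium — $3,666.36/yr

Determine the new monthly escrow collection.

$971.63

Property tax = $1,130.04 × 4 = $4,520.16/yr
Windstorm insurance = $2,057.52/yr
Hazard insurance = $1,274.04/yr
FHA mortgage insurance premium = $3,666.36/yr
Annual escrow total = $11,518.08
Per month = $11,518.08 ÷ 12 = $959.84
Shortage per month = $141.48 ÷ 12 = $11.79
New monthly escrow = $959.84 + $11.79 = $971.63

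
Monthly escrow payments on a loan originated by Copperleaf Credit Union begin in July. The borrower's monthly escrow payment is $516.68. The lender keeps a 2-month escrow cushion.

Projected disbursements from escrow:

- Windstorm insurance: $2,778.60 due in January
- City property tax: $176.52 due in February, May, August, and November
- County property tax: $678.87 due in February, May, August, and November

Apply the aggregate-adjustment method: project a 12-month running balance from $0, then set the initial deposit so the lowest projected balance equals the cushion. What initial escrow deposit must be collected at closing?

Cushion = 2 × $516.68 = $1,033.36
Trial balance (start $0, +$516.68 each month, − disbursements):
  Jul: +$516.68 → $516.68
  Aug: +$516.68 − $855.39 → $177.97
  Sep: +$516.68 → $694.65
  Oct: +$516.68 → $1,211.33
  Nov: +$516.68 − $855.39 → $872.62
  Dec: +$516.68 → $1,389.30
  Jan: +$516.68 − $2,778.60 → -$872.62
  Feb: +$516.68 − $855.39 → -$1,211.33
  Mar: +$516.68 → -$694.65
  Apr: +$516.68 → -$177.97
  May: +$516.68 − $855.39 → -$516.68
  Jun: +$516.68 → $0.00
Lowest trial balance = -$1,211.33 (Feb)
Initial deposit = cushion − low point = $1,033.36 − (-$1,211.33) = $2,244.69

$2,244.69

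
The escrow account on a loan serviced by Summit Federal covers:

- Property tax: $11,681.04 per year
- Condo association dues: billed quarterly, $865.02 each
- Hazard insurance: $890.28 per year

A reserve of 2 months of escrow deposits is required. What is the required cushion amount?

Property tax — $11,681.04 per year
Condo association dues — $865.02 × 4 = $3,460.08 per year
Hazard insurance — $890.28 per year
Total per year = $11,681.04 + $3,460.08 + $890.28 = $16,031.40
Monthly escrow = $16,031.40 / 12 = $1,335.95
Cushion = 2 × $1,335.95 = $2,671.90

$2,671.90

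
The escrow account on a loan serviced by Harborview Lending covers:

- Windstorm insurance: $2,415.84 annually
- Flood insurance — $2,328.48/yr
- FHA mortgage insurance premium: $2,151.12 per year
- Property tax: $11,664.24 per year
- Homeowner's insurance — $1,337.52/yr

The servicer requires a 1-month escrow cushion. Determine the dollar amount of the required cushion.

$1,658.10

Windstorm insurance = $2,415.84
Flood insurance = $2,328.48
FHA mortgage insurance premium = $2,151.12
Property tax = $11,664.24
Homeowner's insurance = $1,337.52
Total per year = $2,415.84 + $2,328.48 + $2,151.12 + $11,664.24 + $1,337.52 = $19,897.20
Per month = $19,897.20 / 12 = $1,658.10
Cushion = 1 × $1,658.10 = $1,658.10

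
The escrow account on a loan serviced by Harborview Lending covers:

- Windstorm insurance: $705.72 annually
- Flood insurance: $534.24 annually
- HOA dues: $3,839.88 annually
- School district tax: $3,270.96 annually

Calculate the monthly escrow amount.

Windstorm insurance — $705.72
Flood insurance — $534.24
HOA dues — $3,839.88
School district tax — $3,270.96
Total per year = $8,350.80
Base monthly escrow = $8,350.80 / 12 = $695.90

$695.90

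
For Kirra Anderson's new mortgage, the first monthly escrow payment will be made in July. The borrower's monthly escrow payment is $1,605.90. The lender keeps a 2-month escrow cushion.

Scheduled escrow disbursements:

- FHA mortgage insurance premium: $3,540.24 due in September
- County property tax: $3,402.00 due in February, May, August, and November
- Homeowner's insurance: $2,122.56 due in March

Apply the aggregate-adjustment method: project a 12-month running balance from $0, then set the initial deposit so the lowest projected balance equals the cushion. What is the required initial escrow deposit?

Cushion = 2 × $1,605.90 = $3,211.80
Trial balance (start $0, +$1,605.90 each month, − disbursements):
  Jul: +$1,605.90 → $1,605.90
  Aug: +$1,605.90 − $3,402.00 → -$190.20
  Sep: +$1,605.90 − $3,540.24 → -$2,124.54
  Oct: +$1,605.90 → -$518.64
  Nov: +$1,605.90 − $3,402.00 → -$2,314.74
  Dec: +$1,605.90 → -$708.84
  Jan: +$1,605.90 → $897.06
  Feb: +$1,605.90 − $3,402.00 → -$899.04
  Mar: +$1,605.90 − $2,122.56 → -$1,415.70
  Apr: +$1,605.90 → $190.20
  May: +$1,605.90 − $3,402.00 → -$1,605.90
  Jun: +$1,605.90 → $0.00
Lowest trial balance = -$2,314.74 (Nov)
Initial deposit = cushion − low point = $3,211.80 − (-$2,314.74) = $5,526.54

$5,526.54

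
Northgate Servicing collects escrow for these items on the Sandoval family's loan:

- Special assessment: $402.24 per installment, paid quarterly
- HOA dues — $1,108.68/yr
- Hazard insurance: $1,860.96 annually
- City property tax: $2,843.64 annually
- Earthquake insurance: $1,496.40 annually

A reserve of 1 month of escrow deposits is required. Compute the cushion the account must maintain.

Special assessment — $402.24 × 4 = $1,608.96 per year
HOA dues — $1,108.68 per year
Hazard insurance — $1,860.96 per year
City property tax — $2,843.64 per year
Earthquake insurance — $1,496.40 per year
Total per year = $8,918.64
Monthly escrow = $8,918.64 / 12 = $743.22
Cushion = 1 × $743.22 = $743.22

$743.22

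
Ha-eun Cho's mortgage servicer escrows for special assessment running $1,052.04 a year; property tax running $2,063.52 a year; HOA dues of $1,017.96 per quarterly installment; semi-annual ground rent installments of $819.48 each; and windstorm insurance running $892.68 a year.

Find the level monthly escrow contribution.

Special assessment — $1,052.04
Property tax — $2,063.52
HOA dues — $1,017.96 × 4 = $4,071.84
Ground rent — $819.48 × 2 = $1,638.96
Windstorm insurance — $892.68
Total per year = $9,719.04
Base monthly escrow = $9,719.04 ÷ 12 = $809.92

$809.92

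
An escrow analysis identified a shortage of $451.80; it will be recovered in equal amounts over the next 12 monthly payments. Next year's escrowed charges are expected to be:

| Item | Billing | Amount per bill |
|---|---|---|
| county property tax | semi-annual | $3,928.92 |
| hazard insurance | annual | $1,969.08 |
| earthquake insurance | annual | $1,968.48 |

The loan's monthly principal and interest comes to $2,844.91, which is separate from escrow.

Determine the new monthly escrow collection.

County property tax = $3,928.92 × 2 = $7,857.84/yr
Hazard insurance = $1,969.08/yr
Earthquake insurance = $1,968.48/yr
Total annual escrow = $7,857.84 + $1,969.08 + $1,968.48 = $11,795.40
Base monthly escrow = $11,795.40 / 12 = $982.95
Monthly shortage recovery: $451.80 ÷ 12 = $37.65
Adjusted monthly = $982.95 + $37.65 = $1,020.60

$1,020.60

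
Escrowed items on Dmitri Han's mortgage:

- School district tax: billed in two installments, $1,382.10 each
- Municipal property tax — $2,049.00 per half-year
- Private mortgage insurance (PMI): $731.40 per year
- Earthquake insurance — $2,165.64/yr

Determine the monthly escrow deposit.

School district tax: $1,382.10 × 2 = $2,764.20 annually
Municipal property tax: $2,049.00 × 2 = $4,098.00 annually
Private mortgage insurance (PMI): $731.40 annually
Earthquake insurance: $2,165.64 annually
Total per year = $2,764.20 + $4,098.00 + $731.40 + $2,165.64 = $9,759.24
Monthly escrow = $9,759.24 ÷ 12 = $813.27

$813.27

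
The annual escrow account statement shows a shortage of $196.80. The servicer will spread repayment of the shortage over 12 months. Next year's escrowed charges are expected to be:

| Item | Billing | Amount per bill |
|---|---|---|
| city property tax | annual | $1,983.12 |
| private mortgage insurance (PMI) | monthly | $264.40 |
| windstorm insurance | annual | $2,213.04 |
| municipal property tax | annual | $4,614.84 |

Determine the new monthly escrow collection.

$1,015.05

City property tax = $1,983.12 per year
Private mortgage insurance (PMI) = $264.40 × 12 = $3,172.80 per year
Windstorm insurance = $2,213.04 per year
Municipal property tax = $4,614.84 per year
Combined annual = $1,983.12 + $3,172.80 + $2,213.04 + $4,614.84 = $11,983.80
Monthly escrow = $11,983.80 ÷ 12 = $998.65
Monthly shortage recovery: $196.80 ÷ 12 = $16.40
Adjusted monthly = $998.65 + $16.40 = $1,015.05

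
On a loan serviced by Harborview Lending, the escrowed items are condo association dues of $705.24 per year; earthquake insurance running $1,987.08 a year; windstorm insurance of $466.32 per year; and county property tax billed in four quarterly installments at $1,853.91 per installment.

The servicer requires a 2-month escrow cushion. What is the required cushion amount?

$1,762.38

Condo association dues: $705.24 annually
Earthquake insurance: $1,987.08 annually
Windstorm insurance: $466.32 annually
County property tax: $1,853.91 × 4 = $7,415.64 annually
Annual escrow total = $10,574.28
Monthly = $10,574.28 ÷ 12 = $881.19
Cushion = 2 × $881.19 = $1,762.38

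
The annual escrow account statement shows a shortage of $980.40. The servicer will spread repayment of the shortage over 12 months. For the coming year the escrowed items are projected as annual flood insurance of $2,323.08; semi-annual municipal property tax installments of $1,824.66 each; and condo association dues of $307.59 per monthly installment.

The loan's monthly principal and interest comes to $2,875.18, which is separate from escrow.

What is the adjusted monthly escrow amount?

Flood insurance: $2,323.08
Municipal property tax: $1,824.66 × 2 = $3,649.32
Condo association dues: $307.59 × 12 = $3,691.08
Combined annual = $2,323.08 + $3,649.32 + $3,691.08 = $9,663.48
Per month = $9,663.48 ÷ 12 = $805.29
Shortage per month = $980.40 ÷ 12 = $81.70
Adjusted monthly = $805.29 + $81.70 = $886.99

$886.99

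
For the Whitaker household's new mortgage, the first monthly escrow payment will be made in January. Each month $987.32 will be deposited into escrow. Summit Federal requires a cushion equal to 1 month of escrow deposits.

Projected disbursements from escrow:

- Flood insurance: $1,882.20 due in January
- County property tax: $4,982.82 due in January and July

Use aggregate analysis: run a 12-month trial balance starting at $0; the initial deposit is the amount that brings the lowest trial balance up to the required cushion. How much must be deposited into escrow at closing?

$6,865.02

Cushion = 1 × $987.32 = $987.32
Trial balance (start $0, +$987.32 each month, − disbursements):
  Jan: +$987.32 − $6,865.02 → -$5,877.70
  Feb: +$987.32 → -$4,890.38
  Mar: +$987.32 → -$3,903.06
  Apr: +$987.32 → -$2,915.74
  May: +$987.32 → -$1,928.42
  Jun: +$987.32 → -$941.10
  Jul: +$987.32 − $4,982.82 → -$4,936.60
  Aug: +$987.32 → -$3,949.28
  Sep: +$987.32 → -$2,961.96
  Oct: +$987.32 → -$1,974.64
  Nov: +$987.32 → -$987.32
  Dec: +$987.32 → $0.00
Lowest trial balance = -$5,877.70 (Jan)
Initial deposit = cushion − low point = $987.32 − (-$5,877.70) = $6,865.02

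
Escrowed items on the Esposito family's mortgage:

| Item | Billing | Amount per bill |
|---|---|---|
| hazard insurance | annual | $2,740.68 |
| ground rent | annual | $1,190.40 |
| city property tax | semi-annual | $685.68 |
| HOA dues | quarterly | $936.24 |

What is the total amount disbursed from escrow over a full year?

Hazard insurance — $2,740.68
Ground rent — $1,190.40
City property tax — $685.68 × 2 = $1,371.36
HOA dues — $936.24 × 4 = $3,744.96
Yearly total = $9,047.40

$9,047.40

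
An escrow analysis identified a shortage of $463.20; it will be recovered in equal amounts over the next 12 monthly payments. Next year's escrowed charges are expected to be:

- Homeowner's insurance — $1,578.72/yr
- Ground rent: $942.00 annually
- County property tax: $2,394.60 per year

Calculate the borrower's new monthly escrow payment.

$448.21

Homeowner's insurance — $1,578.72
Ground rent — $942.00
County property tax — $2,394.60
Total per year = $1,578.72 + $942.00 + $2,394.60 = $4,915.32
Base monthly escrow = $4,915.32 ÷ 12 = $409.61
Shortage spread = $463.20 / 12 = $38.60/mo
New monthly escrow = $409.61 + $38.60 = $448.21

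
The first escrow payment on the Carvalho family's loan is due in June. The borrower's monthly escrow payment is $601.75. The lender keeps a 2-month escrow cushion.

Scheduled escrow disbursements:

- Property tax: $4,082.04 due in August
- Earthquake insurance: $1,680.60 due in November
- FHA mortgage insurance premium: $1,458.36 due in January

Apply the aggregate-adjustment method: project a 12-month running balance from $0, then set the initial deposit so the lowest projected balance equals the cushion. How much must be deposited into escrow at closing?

Cushion = 2 × $601.75 = $1,203.50
Trial balance (start $0, +$601.75 each month, − disbursements):
  Jun: +$601.75 → $601.75
  Jul: +$601.75 → $1,203.50
  Aug: +$601.75 − $4,082.04 → -$2,276.79
  Sep: +$601.75 → -$1,675.04
  Oct: +$601.75 → -$1,073.29
  Nov: +$601.75 − $1,680.60 → -$2,152.14
  Dec: +$601.75 → -$1,550.39
  Jan: +$601.75 − $1,458.36 → -$2,407.00
  Feb: +$601.75 → -$1,805.25
  Mar: +$601.75 → -$1,203.50
  Apr: +$601.75 → -$601.75
  May: +$601.75 → $0.00
Lowest trial balance = -$2,407.00 (Jan)
Initial deposit = cushion − low point = $1,203.50 − (-$2,407.00) = $3,610.50

$3,610.50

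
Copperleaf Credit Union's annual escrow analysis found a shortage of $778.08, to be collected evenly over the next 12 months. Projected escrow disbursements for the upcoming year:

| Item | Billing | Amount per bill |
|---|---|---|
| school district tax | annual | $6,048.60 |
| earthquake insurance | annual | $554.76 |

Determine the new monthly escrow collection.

$615.12

School district tax — $6,048.60
Earthquake insurance — $554.76
Total annual escrow = $6,048.60 + $554.76 = $6,603.36
Monthly = $6,603.36 ÷ 12 = $550.28
Monthly shortage recovery: $778.08 / 12 = $64.84
Adjusted monthly = $550.28 + $64.84 = $615.12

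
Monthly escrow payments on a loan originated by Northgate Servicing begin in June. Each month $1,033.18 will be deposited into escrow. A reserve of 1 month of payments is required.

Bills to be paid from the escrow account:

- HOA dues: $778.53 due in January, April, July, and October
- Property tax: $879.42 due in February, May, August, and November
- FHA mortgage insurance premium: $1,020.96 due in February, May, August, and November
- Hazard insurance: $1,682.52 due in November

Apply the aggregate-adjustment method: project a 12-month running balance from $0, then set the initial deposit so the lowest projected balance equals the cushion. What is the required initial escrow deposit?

$1,874.44

Cushion = 1 × $1,033.18 = $1,033.18
Trial balance (start $0, +$1,033.18 each month, − disbursements):
  Jun: +$1,033.18 → $1,033.18
  Jul: +$1,033.18 − $778.53 → $1,287.83
  Aug: +$1,033.18 − $1,900.38 → $420.63
  Sep: +$1,033.18 → $1,453.81
  Oct: +$1,033.18 − $778.53 → $1,708.46
  Nov: +$1,033.18 − $3,582.90 → -$841.26
  Dec: +$1,033.18 → $191.92
  Jan: +$1,033.18 − $778.53 → $446.57
  Feb: +$1,033.18 − $1,900.38 → -$420.63
  Mar: +$1,033.18 → $612.55
  Apr: +$1,033.18 − $778.53 → $867.20
  May: +$1,033.18 − $1,900.38 → $0.00
Lowest trial balance = -$841.26 (Nov)
Initial deposit = cushion − low point = $1,033.18 − (-$841.26) = $1,874.44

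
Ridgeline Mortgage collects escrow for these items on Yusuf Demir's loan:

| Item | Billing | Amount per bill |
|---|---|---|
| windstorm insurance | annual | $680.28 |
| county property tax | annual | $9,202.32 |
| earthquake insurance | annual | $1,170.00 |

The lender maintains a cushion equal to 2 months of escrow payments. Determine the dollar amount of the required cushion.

$1,842.10

Windstorm insurance: $680.28/yr
County property tax: $9,202.32/yr
Earthquake insurance: $1,170.00/yr
Total per year = $680.28 + $9,202.32 + $1,170.00 = $11,052.60
Monthly = $11,052.60 ÷ 12 = $921.05
Required cushion = 2 × $921.05 = $1,842.10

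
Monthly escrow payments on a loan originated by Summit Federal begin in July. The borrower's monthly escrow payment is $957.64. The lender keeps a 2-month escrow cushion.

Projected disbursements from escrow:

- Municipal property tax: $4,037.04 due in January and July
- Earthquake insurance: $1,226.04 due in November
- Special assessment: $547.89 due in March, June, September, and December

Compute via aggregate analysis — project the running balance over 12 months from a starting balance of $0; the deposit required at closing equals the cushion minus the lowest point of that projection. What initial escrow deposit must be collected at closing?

Cushion = 2 × $957.64 = $1,915.28
Trial balance (start $0, +$957.64 each month, − disbursements):
  Jul: +$957.64 − $4,037.04 → -$3,079.40
  Aug: +$957.64 → -$2,121.76
  Sep: +$957.64 − $547.89 → -$1,712.01
  Oct: +$957.64 → -$754.37
  Nov: +$957.64 − $1,226.04 → -$1,022.77
  Dec: +$957.64 − $547.89 → -$613.02
  Jan: +$957.64 − $4,037.04 → -$3,692.42
  Feb: +$957.64 → -$2,734.78
  Mar: +$957.64 − $547.89 → -$2,325.03
  Apr: +$957.64 → -$1,367.39
  May: +$957.64 → -$409.75
  Jun: +$957.64 − $547.89 → $0.00
Lowest trial balance = -$3,692.42 (Jan)
Initial deposit = cushion − low point = $1,915.28 − (-$3,692.42) = $5,607.70

$5,607.70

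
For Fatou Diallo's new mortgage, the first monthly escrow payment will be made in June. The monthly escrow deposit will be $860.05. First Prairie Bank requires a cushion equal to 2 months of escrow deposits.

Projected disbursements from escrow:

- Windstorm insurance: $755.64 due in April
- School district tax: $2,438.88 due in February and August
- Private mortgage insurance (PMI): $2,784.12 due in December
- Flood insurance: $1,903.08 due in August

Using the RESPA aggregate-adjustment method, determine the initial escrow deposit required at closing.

$3,544.61

Cushion = 2 × $860.05 = $1,720.10
Trial balance (start $0, +$860.05 each month, − disbursements):
  Jun: +$860.05 → $860.05
  Jul: +$860.05 → $1,720.10
  Aug: +$860.05 − $4,341.96 → -$1,761.81
  Sep: +$860.05 → -$901.76
  Oct: +$860.05 → -$41.71
  Nov: +$860.05 → $818.34
  Dec: +$860.05 − $2,784.12 → -$1,105.73
  Jan: +$860.05 → -$245.68
  Feb: +$860.05 − $2,438.88 → -$1,824.51
  Mar: +$860.05 → -$964.46
  Apr: +$860.05 − $755.64 → -$860.05
  May: +$860.05 → $0.00
Lowest trial balance = -$1,824.51 (Feb)
Initial deposit = cushion − low point = $1,720.10 − (-$1,824.51) = $3,544.61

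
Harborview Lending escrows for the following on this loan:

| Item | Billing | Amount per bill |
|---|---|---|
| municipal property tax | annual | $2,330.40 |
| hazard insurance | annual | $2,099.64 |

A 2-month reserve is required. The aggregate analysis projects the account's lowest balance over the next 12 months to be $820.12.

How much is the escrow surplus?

Municipal property tax = $2,330.40
Hazard insurance = $2,099.64
Total per year = $2,330.40 + $2,099.64 = $4,430.04
Monthly escrow = $4,430.04 ÷ 12 = $369.17
Required cushion = 2 × $369.17 = $738.34
Surplus = $820.12 − $738.34 = $81.78

$81.78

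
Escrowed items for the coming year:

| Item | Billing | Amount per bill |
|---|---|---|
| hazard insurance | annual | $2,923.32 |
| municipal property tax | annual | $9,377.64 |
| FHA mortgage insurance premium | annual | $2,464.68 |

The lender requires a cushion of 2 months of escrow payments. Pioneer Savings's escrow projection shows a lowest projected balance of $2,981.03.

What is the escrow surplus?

Hazard insurance = $2,923.32/yr
Municipal property tax = $9,377.64/yr
FHA mortgage insurance premium = $2,464.68/yr
Total per year = $2,923.32 + $9,377.64 + $2,464.68 = $14,765.64
Per month = $14,765.64 ÷ 12 = $1,230.47
Cushion = 2 × $1,230.47 = $2,460.94
Excess over cushion: $2,981.03 − $2,460.94 = $520.09

$520.09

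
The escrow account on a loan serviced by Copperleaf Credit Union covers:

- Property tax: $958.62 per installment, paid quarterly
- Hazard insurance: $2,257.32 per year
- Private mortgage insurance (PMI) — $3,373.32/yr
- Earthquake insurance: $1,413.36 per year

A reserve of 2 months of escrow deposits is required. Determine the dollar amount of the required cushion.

Property tax = $958.62 × 4 = $3,834.48 annually
Hazard insurance = $2,257.32 annually
Private mortgage insurance (PMI) = $3,373.32 annually
Earthquake insurance = $1,413.36 annually
Total annual escrow = $10,878.48
Per month = $10,878.48 / 12 = $906.54
Required cushion = 2 × $906.54 = $1,813.08

$1,813.08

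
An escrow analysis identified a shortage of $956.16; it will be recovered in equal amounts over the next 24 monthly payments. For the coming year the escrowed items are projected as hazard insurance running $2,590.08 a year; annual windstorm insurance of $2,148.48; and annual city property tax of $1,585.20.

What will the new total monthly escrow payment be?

$566.82

Hazard insurance: $2,590.08/yr
Windstorm insurance: $2,148.48/yr
City property tax: $1,585.20/yr
Yearly total = $2,590.08 + $2,148.48 + $1,585.20 = $6,323.76
Per month = $6,323.76 / 12 = $526.98
Shortage spread = $956.16 ÷ 24 = $39.84/mo
Adjusted monthly = $526.98 + $39.84 = $566.82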